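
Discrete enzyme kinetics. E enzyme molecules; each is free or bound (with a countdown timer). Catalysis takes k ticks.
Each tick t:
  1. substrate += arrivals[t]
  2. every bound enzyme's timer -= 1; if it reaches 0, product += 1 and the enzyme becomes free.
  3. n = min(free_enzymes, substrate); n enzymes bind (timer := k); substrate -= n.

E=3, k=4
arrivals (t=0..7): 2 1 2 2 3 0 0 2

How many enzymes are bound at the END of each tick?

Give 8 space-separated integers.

Answer: 2 3 3 3 3 3 3 3

Derivation:
t=0: arr=2 -> substrate=0 bound=2 product=0
t=1: arr=1 -> substrate=0 bound=3 product=0
t=2: arr=2 -> substrate=2 bound=3 product=0
t=3: arr=2 -> substrate=4 bound=3 product=0
t=4: arr=3 -> substrate=5 bound=3 product=2
t=5: arr=0 -> substrate=4 bound=3 product=3
t=6: arr=0 -> substrate=4 bound=3 product=3
t=7: arr=2 -> substrate=6 bound=3 product=3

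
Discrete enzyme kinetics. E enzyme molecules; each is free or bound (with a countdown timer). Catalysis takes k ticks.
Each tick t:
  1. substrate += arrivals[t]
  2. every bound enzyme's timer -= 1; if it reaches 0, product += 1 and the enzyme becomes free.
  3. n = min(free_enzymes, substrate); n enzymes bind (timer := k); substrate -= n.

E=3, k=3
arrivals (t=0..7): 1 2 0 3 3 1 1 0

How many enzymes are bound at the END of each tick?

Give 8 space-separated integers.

t=0: arr=1 -> substrate=0 bound=1 product=0
t=1: arr=2 -> substrate=0 bound=3 product=0
t=2: arr=0 -> substrate=0 bound=3 product=0
t=3: arr=3 -> substrate=2 bound=3 product=1
t=4: arr=3 -> substrate=3 bound=3 product=3
t=5: arr=1 -> substrate=4 bound=3 product=3
t=6: arr=1 -> substrate=4 bound=3 product=4
t=7: arr=0 -> substrate=2 bound=3 product=6

Answer: 1 3 3 3 3 3 3 3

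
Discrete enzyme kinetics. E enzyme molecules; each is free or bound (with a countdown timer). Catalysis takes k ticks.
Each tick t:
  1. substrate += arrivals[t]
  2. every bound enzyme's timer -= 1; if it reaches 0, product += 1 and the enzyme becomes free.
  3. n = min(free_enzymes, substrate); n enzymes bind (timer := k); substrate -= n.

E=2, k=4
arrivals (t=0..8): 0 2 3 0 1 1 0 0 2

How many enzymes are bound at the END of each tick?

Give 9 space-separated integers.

t=0: arr=0 -> substrate=0 bound=0 product=0
t=1: arr=2 -> substrate=0 bound=2 product=0
t=2: arr=3 -> substrate=3 bound=2 product=0
t=3: arr=0 -> substrate=3 bound=2 product=0
t=4: arr=1 -> substrate=4 bound=2 product=0
t=5: arr=1 -> substrate=3 bound=2 product=2
t=6: arr=0 -> substrate=3 bound=2 product=2
t=7: arr=0 -> substrate=3 bound=2 product=2
t=8: arr=2 -> substrate=5 bound=2 product=2

Answer: 0 2 2 2 2 2 2 2 2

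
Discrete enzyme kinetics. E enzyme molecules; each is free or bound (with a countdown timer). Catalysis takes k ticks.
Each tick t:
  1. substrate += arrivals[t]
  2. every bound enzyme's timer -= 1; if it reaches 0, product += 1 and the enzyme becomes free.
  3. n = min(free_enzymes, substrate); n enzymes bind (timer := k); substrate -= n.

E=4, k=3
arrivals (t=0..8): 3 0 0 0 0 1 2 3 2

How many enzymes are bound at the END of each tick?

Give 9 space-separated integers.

Answer: 3 3 3 0 0 1 3 4 4

Derivation:
t=0: arr=3 -> substrate=0 bound=3 product=0
t=1: arr=0 -> substrate=0 bound=3 product=0
t=2: arr=0 -> substrate=0 bound=3 product=0
t=3: arr=0 -> substrate=0 bound=0 product=3
t=4: arr=0 -> substrate=0 bound=0 product=3
t=5: arr=1 -> substrate=0 bound=1 product=3
t=6: arr=2 -> substrate=0 bound=3 product=3
t=7: arr=3 -> substrate=2 bound=4 product=3
t=8: arr=2 -> substrate=3 bound=4 product=4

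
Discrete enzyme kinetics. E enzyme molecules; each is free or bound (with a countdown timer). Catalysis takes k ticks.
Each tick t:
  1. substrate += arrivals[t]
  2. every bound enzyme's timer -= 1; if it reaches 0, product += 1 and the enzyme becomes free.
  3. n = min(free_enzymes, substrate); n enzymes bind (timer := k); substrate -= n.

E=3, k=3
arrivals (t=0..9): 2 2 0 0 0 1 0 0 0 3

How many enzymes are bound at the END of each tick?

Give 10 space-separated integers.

Answer: 2 3 3 2 1 2 1 1 0 3

Derivation:
t=0: arr=2 -> substrate=0 bound=2 product=0
t=1: arr=2 -> substrate=1 bound=3 product=0
t=2: arr=0 -> substrate=1 bound=3 product=0
t=3: arr=0 -> substrate=0 bound=2 product=2
t=4: arr=0 -> substrate=0 bound=1 product=3
t=5: arr=1 -> substrate=0 bound=2 product=3
t=6: arr=0 -> substrate=0 bound=1 product=4
t=7: arr=0 -> substrate=0 bound=1 product=4
t=8: arr=0 -> substrate=0 bound=0 product=5
t=9: arr=3 -> substrate=0 bound=3 product=5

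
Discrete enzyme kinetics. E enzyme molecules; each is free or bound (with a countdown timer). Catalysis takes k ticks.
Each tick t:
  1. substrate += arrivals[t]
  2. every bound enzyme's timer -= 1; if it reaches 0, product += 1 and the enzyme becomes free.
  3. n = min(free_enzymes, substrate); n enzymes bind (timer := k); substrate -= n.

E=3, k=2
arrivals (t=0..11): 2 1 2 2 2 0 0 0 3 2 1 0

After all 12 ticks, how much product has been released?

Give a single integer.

Answer: 12

Derivation:
t=0: arr=2 -> substrate=0 bound=2 product=0
t=1: arr=1 -> substrate=0 bound=3 product=0
t=2: arr=2 -> substrate=0 bound=3 product=2
t=3: arr=2 -> substrate=1 bound=3 product=3
t=4: arr=2 -> substrate=1 bound=3 product=5
t=5: arr=0 -> substrate=0 bound=3 product=6
t=6: arr=0 -> substrate=0 bound=1 product=8
t=7: arr=0 -> substrate=0 bound=0 product=9
t=8: arr=3 -> substrate=0 bound=3 product=9
t=9: arr=2 -> substrate=2 bound=3 product=9
t=10: arr=1 -> substrate=0 bound=3 product=12
t=11: arr=0 -> substrate=0 bound=3 product=12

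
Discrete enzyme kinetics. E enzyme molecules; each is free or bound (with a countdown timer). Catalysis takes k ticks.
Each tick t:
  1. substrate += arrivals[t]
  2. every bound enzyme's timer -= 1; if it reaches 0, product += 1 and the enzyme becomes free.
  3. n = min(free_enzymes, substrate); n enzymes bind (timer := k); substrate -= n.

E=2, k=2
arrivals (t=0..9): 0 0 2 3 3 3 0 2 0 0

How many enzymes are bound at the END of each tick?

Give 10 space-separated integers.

Answer: 0 0 2 2 2 2 2 2 2 2

Derivation:
t=0: arr=0 -> substrate=0 bound=0 product=0
t=1: arr=0 -> substrate=0 bound=0 product=0
t=2: arr=2 -> substrate=0 bound=2 product=0
t=3: arr=3 -> substrate=3 bound=2 product=0
t=4: arr=3 -> substrate=4 bound=2 product=2
t=5: arr=3 -> substrate=7 bound=2 product=2
t=6: arr=0 -> substrate=5 bound=2 product=4
t=7: arr=2 -> substrate=7 bound=2 product=4
t=8: arr=0 -> substrate=5 bound=2 product=6
t=9: arr=0 -> substrate=5 bound=2 product=6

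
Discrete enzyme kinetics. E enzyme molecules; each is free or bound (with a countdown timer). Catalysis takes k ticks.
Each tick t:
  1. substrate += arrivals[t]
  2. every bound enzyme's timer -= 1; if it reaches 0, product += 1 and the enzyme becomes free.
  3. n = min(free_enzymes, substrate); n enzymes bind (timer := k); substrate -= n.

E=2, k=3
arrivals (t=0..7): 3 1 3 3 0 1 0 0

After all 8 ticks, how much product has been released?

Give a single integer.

t=0: arr=3 -> substrate=1 bound=2 product=0
t=1: arr=1 -> substrate=2 bound=2 product=0
t=2: arr=3 -> substrate=5 bound=2 product=0
t=3: arr=3 -> substrate=6 bound=2 product=2
t=4: arr=0 -> substrate=6 bound=2 product=2
t=5: arr=1 -> substrate=7 bound=2 product=2
t=6: arr=0 -> substrate=5 bound=2 product=4
t=7: arr=0 -> substrate=5 bound=2 product=4

Answer: 4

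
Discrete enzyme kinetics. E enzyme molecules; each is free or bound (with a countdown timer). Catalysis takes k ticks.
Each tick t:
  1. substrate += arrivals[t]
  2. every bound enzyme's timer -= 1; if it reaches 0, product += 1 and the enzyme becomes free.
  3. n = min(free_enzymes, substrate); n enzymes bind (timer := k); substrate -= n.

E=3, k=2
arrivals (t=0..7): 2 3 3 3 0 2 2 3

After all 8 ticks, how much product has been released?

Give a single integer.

Answer: 9

Derivation:
t=0: arr=2 -> substrate=0 bound=2 product=0
t=1: arr=3 -> substrate=2 bound=3 product=0
t=2: arr=3 -> substrate=3 bound=3 product=2
t=3: arr=3 -> substrate=5 bound=3 product=3
t=4: arr=0 -> substrate=3 bound=3 product=5
t=5: arr=2 -> substrate=4 bound=3 product=6
t=6: arr=2 -> substrate=4 bound=3 product=8
t=7: arr=3 -> substrate=6 bound=3 product=9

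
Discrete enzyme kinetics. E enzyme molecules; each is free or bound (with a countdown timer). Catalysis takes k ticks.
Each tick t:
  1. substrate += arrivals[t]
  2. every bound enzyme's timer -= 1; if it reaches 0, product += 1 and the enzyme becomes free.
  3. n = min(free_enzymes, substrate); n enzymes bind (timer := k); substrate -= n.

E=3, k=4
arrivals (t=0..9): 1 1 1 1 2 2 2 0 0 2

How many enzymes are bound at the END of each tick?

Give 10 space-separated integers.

Answer: 1 2 3 3 3 3 3 3 3 3

Derivation:
t=0: arr=1 -> substrate=0 bound=1 product=0
t=1: arr=1 -> substrate=0 bound=2 product=0
t=2: arr=1 -> substrate=0 bound=3 product=0
t=3: arr=1 -> substrate=1 bound=3 product=0
t=4: arr=2 -> substrate=2 bound=3 product=1
t=5: arr=2 -> substrate=3 bound=3 product=2
t=6: arr=2 -> substrate=4 bound=3 product=3
t=7: arr=0 -> substrate=4 bound=3 product=3
t=8: arr=0 -> substrate=3 bound=3 product=4
t=9: arr=2 -> substrate=4 bound=3 product=5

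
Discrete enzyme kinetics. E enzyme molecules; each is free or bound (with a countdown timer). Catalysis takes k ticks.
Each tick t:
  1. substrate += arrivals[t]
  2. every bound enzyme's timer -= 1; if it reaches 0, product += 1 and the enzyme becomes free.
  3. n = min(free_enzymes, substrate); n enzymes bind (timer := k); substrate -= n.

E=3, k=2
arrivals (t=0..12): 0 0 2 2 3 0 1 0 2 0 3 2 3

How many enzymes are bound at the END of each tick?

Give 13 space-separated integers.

Answer: 0 0 2 3 3 3 3 2 2 2 3 3 3

Derivation:
t=0: arr=0 -> substrate=0 bound=0 product=0
t=1: arr=0 -> substrate=0 bound=0 product=0
t=2: arr=2 -> substrate=0 bound=2 product=0
t=3: arr=2 -> substrate=1 bound=3 product=0
t=4: arr=3 -> substrate=2 bound=3 product=2
t=5: arr=0 -> substrate=1 bound=3 product=3
t=6: arr=1 -> substrate=0 bound=3 product=5
t=7: arr=0 -> substrate=0 bound=2 product=6
t=8: arr=2 -> substrate=0 bound=2 product=8
t=9: arr=0 -> substrate=0 bound=2 product=8
t=10: arr=3 -> substrate=0 bound=3 product=10
t=11: arr=2 -> substrate=2 bound=3 product=10
t=12: arr=3 -> substrate=2 bound=3 product=13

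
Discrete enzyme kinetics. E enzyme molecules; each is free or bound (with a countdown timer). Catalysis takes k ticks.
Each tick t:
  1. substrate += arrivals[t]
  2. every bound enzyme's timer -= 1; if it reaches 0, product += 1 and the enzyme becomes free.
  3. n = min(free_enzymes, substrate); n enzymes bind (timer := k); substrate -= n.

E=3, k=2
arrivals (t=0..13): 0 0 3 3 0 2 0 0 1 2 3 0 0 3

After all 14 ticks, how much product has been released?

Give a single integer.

Answer: 14

Derivation:
t=0: arr=0 -> substrate=0 bound=0 product=0
t=1: arr=0 -> substrate=0 bound=0 product=0
t=2: arr=3 -> substrate=0 bound=3 product=0
t=3: arr=3 -> substrate=3 bound=3 product=0
t=4: arr=0 -> substrate=0 bound=3 product=3
t=5: arr=2 -> substrate=2 bound=3 product=3
t=6: arr=0 -> substrate=0 bound=2 product=6
t=7: arr=0 -> substrate=0 bound=2 product=6
t=8: arr=1 -> substrate=0 bound=1 product=8
t=9: arr=2 -> substrate=0 bound=3 product=8
t=10: arr=3 -> substrate=2 bound=3 product=9
t=11: arr=0 -> substrate=0 bound=3 product=11
t=12: arr=0 -> substrate=0 bound=2 product=12
t=13: arr=3 -> substrate=0 bound=3 product=14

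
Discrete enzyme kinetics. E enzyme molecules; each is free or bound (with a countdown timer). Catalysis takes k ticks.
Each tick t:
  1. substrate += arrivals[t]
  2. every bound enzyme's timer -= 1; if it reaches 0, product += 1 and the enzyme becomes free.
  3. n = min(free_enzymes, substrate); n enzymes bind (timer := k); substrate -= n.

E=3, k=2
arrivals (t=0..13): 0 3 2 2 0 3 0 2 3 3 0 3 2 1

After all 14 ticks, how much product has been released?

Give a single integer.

Answer: 18

Derivation:
t=0: arr=0 -> substrate=0 bound=0 product=0
t=1: arr=3 -> substrate=0 bound=3 product=0
t=2: arr=2 -> substrate=2 bound=3 product=0
t=3: arr=2 -> substrate=1 bound=3 product=3
t=4: arr=0 -> substrate=1 bound=3 product=3
t=5: arr=3 -> substrate=1 bound=3 product=6
t=6: arr=0 -> substrate=1 bound=3 product=6
t=7: arr=2 -> substrate=0 bound=3 product=9
t=8: arr=3 -> substrate=3 bound=3 product=9
t=9: arr=3 -> substrate=3 bound=3 product=12
t=10: arr=0 -> substrate=3 bound=3 product=12
t=11: arr=3 -> substrate=3 bound=3 product=15
t=12: arr=2 -> substrate=5 bound=3 product=15
t=13: arr=1 -> substrate=3 bound=3 product=18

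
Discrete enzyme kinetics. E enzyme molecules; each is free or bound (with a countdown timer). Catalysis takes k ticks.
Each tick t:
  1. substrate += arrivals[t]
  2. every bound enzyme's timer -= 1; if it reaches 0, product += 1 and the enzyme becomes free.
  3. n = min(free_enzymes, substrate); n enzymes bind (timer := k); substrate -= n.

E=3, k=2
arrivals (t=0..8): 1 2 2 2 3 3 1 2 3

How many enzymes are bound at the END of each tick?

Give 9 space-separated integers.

Answer: 1 3 3 3 3 3 3 3 3

Derivation:
t=0: arr=1 -> substrate=0 bound=1 product=0
t=1: arr=2 -> substrate=0 bound=3 product=0
t=2: arr=2 -> substrate=1 bound=3 product=1
t=3: arr=2 -> substrate=1 bound=3 product=3
t=4: arr=3 -> substrate=3 bound=3 product=4
t=5: arr=3 -> substrate=4 bound=3 product=6
t=6: arr=1 -> substrate=4 bound=3 product=7
t=7: arr=2 -> substrate=4 bound=3 product=9
t=8: arr=3 -> substrate=6 bound=3 product=10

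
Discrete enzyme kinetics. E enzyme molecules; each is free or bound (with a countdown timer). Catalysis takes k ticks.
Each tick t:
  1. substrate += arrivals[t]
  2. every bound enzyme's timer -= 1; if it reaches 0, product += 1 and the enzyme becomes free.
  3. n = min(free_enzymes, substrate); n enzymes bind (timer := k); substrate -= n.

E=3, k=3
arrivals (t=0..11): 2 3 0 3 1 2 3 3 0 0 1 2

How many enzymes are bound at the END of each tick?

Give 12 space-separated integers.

Answer: 2 3 3 3 3 3 3 3 3 3 3 3

Derivation:
t=0: arr=2 -> substrate=0 bound=2 product=0
t=1: arr=3 -> substrate=2 bound=3 product=0
t=2: arr=0 -> substrate=2 bound=3 product=0
t=3: arr=3 -> substrate=3 bound=3 product=2
t=4: arr=1 -> substrate=3 bound=3 product=3
t=5: arr=2 -> substrate=5 bound=3 product=3
t=6: arr=3 -> substrate=6 bound=3 product=5
t=7: arr=3 -> substrate=8 bound=3 product=6
t=8: arr=0 -> substrate=8 bound=3 product=6
t=9: arr=0 -> substrate=6 bound=3 product=8
t=10: arr=1 -> substrate=6 bound=3 product=9
t=11: arr=2 -> substrate=8 bound=3 product=9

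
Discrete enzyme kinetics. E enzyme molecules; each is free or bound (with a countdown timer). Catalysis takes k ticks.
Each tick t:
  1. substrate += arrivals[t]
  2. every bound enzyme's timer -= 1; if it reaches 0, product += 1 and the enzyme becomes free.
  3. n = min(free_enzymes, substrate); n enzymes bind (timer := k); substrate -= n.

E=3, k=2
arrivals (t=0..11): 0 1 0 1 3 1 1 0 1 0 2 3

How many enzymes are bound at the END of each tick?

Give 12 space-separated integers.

t=0: arr=0 -> substrate=0 bound=0 product=0
t=1: arr=1 -> substrate=0 bound=1 product=0
t=2: arr=0 -> substrate=0 bound=1 product=0
t=3: arr=1 -> substrate=0 bound=1 product=1
t=4: arr=3 -> substrate=1 bound=3 product=1
t=5: arr=1 -> substrate=1 bound=3 product=2
t=6: arr=1 -> substrate=0 bound=3 product=4
t=7: arr=0 -> substrate=0 bound=2 product=5
t=8: arr=1 -> substrate=0 bound=1 product=7
t=9: arr=0 -> substrate=0 bound=1 product=7
t=10: arr=2 -> substrate=0 bound=2 product=8
t=11: arr=3 -> substrate=2 bound=3 product=8

Answer: 0 1 1 1 3 3 3 2 1 1 2 3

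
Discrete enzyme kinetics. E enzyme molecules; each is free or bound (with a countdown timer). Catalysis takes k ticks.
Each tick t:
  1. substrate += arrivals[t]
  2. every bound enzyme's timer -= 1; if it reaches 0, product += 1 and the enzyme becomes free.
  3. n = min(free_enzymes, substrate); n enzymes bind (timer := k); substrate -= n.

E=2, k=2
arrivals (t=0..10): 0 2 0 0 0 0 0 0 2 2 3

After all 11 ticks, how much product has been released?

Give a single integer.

Answer: 4

Derivation:
t=0: arr=0 -> substrate=0 bound=0 product=0
t=1: arr=2 -> substrate=0 bound=2 product=0
t=2: arr=0 -> substrate=0 bound=2 product=0
t=3: arr=0 -> substrate=0 bound=0 product=2
t=4: arr=0 -> substrate=0 bound=0 product=2
t=5: arr=0 -> substrate=0 bound=0 product=2
t=6: arr=0 -> substrate=0 bound=0 product=2
t=7: arr=0 -> substrate=0 bound=0 product=2
t=8: arr=2 -> substrate=0 bound=2 product=2
t=9: arr=2 -> substrate=2 bound=2 product=2
t=10: arr=3 -> substrate=3 bound=2 product=4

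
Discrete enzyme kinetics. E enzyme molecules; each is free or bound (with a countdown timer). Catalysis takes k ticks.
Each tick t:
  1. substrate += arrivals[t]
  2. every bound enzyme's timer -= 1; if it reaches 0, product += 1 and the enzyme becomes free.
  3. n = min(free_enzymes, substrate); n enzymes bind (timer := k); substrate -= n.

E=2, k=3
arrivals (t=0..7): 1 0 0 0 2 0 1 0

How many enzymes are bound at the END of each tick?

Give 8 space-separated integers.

t=0: arr=1 -> substrate=0 bound=1 product=0
t=1: arr=0 -> substrate=0 bound=1 product=0
t=2: arr=0 -> substrate=0 bound=1 product=0
t=3: arr=0 -> substrate=0 bound=0 product=1
t=4: arr=2 -> substrate=0 bound=2 product=1
t=5: arr=0 -> substrate=0 bound=2 product=1
t=6: arr=1 -> substrate=1 bound=2 product=1
t=7: arr=0 -> substrate=0 bound=1 product=3

Answer: 1 1 1 0 2 2 2 1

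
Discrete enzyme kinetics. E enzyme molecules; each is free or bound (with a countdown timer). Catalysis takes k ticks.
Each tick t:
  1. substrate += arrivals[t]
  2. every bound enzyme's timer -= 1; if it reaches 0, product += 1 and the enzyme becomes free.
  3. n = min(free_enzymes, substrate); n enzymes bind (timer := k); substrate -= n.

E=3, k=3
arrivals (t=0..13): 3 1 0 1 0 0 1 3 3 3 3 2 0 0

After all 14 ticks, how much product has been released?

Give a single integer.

t=0: arr=3 -> substrate=0 bound=3 product=0
t=1: arr=1 -> substrate=1 bound=3 product=0
t=2: arr=0 -> substrate=1 bound=3 product=0
t=3: arr=1 -> substrate=0 bound=2 product=3
t=4: arr=0 -> substrate=0 bound=2 product=3
t=5: arr=0 -> substrate=0 bound=2 product=3
t=6: arr=1 -> substrate=0 bound=1 product=5
t=7: arr=3 -> substrate=1 bound=3 product=5
t=8: arr=3 -> substrate=4 bound=3 product=5
t=9: arr=3 -> substrate=6 bound=3 product=6
t=10: arr=3 -> substrate=7 bound=3 product=8
t=11: arr=2 -> substrate=9 bound=3 product=8
t=12: arr=0 -> substrate=8 bound=3 product=9
t=13: arr=0 -> substrate=6 bound=3 product=11

Answer: 11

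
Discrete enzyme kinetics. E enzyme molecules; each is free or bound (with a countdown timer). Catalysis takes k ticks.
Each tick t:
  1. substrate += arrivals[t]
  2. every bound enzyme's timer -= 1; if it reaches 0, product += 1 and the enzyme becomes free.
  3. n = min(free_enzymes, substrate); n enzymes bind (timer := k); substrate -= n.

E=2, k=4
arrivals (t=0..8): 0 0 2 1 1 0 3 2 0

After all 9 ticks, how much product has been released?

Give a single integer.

t=0: arr=0 -> substrate=0 bound=0 product=0
t=1: arr=0 -> substrate=0 bound=0 product=0
t=2: arr=2 -> substrate=0 bound=2 product=0
t=3: arr=1 -> substrate=1 bound=2 product=0
t=4: arr=1 -> substrate=2 bound=2 product=0
t=5: arr=0 -> substrate=2 bound=2 product=0
t=6: arr=3 -> substrate=3 bound=2 product=2
t=7: arr=2 -> substrate=5 bound=2 product=2
t=8: arr=0 -> substrate=5 bound=2 product=2

Answer: 2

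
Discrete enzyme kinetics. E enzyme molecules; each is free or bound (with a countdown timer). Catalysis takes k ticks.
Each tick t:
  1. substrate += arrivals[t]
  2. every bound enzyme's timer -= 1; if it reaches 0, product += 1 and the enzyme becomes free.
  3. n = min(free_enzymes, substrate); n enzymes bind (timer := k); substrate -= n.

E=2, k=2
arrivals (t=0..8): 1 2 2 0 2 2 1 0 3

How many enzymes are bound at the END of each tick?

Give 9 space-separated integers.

t=0: arr=1 -> substrate=0 bound=1 product=0
t=1: arr=2 -> substrate=1 bound=2 product=0
t=2: arr=2 -> substrate=2 bound=2 product=1
t=3: arr=0 -> substrate=1 bound=2 product=2
t=4: arr=2 -> substrate=2 bound=2 product=3
t=5: arr=2 -> substrate=3 bound=2 product=4
t=6: arr=1 -> substrate=3 bound=2 product=5
t=7: arr=0 -> substrate=2 bound=2 product=6
t=8: arr=3 -> substrate=4 bound=2 product=7

Answer: 1 2 2 2 2 2 2 2 2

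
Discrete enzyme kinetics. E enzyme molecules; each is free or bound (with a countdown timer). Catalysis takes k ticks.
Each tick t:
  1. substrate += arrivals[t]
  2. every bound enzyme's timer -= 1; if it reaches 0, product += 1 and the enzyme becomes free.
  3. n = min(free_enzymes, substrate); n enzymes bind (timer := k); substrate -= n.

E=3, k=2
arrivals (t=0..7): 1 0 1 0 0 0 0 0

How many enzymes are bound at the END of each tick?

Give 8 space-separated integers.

Answer: 1 1 1 1 0 0 0 0

Derivation:
t=0: arr=1 -> substrate=0 bound=1 product=0
t=1: arr=0 -> substrate=0 bound=1 product=0
t=2: arr=1 -> substrate=0 bound=1 product=1
t=3: arr=0 -> substrate=0 bound=1 product=1
t=4: arr=0 -> substrate=0 bound=0 product=2
t=5: arr=0 -> substrate=0 bound=0 product=2
t=6: arr=0 -> substrate=0 bound=0 product=2
t=7: arr=0 -> substrate=0 bound=0 product=2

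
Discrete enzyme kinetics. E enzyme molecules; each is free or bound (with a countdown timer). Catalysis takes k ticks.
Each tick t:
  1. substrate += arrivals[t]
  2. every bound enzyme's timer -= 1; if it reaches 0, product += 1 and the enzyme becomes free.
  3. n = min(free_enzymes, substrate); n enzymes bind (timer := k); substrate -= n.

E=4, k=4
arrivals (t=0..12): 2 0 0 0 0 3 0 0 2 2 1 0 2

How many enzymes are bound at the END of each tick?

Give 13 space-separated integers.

t=0: arr=2 -> substrate=0 bound=2 product=0
t=1: arr=0 -> substrate=0 bound=2 product=0
t=2: arr=0 -> substrate=0 bound=2 product=0
t=3: arr=0 -> substrate=0 bound=2 product=0
t=4: arr=0 -> substrate=0 bound=0 product=2
t=5: arr=3 -> substrate=0 bound=3 product=2
t=6: arr=0 -> substrate=0 bound=3 product=2
t=7: arr=0 -> substrate=0 bound=3 product=2
t=8: arr=2 -> substrate=1 bound=4 product=2
t=9: arr=2 -> substrate=0 bound=4 product=5
t=10: arr=1 -> substrate=1 bound=4 product=5
t=11: arr=0 -> substrate=1 bound=4 product=5
t=12: arr=2 -> substrate=2 bound=4 product=6

Answer: 2 2 2 2 0 3 3 3 4 4 4 4 4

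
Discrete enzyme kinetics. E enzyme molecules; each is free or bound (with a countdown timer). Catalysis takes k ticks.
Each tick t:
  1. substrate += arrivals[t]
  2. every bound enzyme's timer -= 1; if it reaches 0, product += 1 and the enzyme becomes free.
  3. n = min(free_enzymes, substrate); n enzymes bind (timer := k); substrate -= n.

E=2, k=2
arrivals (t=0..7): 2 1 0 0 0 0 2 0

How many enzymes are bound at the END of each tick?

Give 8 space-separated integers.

Answer: 2 2 1 1 0 0 2 2

Derivation:
t=0: arr=2 -> substrate=0 bound=2 product=0
t=1: arr=1 -> substrate=1 bound=2 product=0
t=2: arr=0 -> substrate=0 bound=1 product=2
t=3: arr=0 -> substrate=0 bound=1 product=2
t=4: arr=0 -> substrate=0 bound=0 product=3
t=5: arr=0 -> substrate=0 bound=0 product=3
t=6: arr=2 -> substrate=0 bound=2 product=3
t=7: arr=0 -> substrate=0 bound=2 product=3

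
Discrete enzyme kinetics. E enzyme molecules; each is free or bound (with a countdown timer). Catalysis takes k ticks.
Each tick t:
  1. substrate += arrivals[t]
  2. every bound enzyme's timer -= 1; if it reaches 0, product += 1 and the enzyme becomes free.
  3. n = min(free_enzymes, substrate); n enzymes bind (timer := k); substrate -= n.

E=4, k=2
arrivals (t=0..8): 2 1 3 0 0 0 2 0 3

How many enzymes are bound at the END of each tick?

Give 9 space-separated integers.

Answer: 2 3 4 3 0 0 2 2 3

Derivation:
t=0: arr=2 -> substrate=0 bound=2 product=0
t=1: arr=1 -> substrate=0 bound=3 product=0
t=2: arr=3 -> substrate=0 bound=4 product=2
t=3: arr=0 -> substrate=0 bound=3 product=3
t=4: arr=0 -> substrate=0 bound=0 product=6
t=5: arr=0 -> substrate=0 bound=0 product=6
t=6: arr=2 -> substrate=0 bound=2 product=6
t=7: arr=0 -> substrate=0 bound=2 product=6
t=8: arr=3 -> substrate=0 bound=3 product=8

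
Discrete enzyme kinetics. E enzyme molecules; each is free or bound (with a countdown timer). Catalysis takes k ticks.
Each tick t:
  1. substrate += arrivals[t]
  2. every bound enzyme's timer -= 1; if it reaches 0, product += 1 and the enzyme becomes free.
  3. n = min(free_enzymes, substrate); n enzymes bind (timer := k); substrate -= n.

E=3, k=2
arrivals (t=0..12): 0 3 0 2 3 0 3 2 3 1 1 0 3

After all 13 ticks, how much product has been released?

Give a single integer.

t=0: arr=0 -> substrate=0 bound=0 product=0
t=1: arr=3 -> substrate=0 bound=3 product=0
t=2: arr=0 -> substrate=0 bound=3 product=0
t=3: arr=2 -> substrate=0 bound=2 product=3
t=4: arr=3 -> substrate=2 bound=3 product=3
t=5: arr=0 -> substrate=0 bound=3 product=5
t=6: arr=3 -> substrate=2 bound=3 product=6
t=7: arr=2 -> substrate=2 bound=3 product=8
t=8: arr=3 -> substrate=4 bound=3 product=9
t=9: arr=1 -> substrate=3 bound=3 product=11
t=10: arr=1 -> substrate=3 bound=3 product=12
t=11: arr=0 -> substrate=1 bound=3 product=14
t=12: arr=3 -> substrate=3 bound=3 product=15

Answer: 15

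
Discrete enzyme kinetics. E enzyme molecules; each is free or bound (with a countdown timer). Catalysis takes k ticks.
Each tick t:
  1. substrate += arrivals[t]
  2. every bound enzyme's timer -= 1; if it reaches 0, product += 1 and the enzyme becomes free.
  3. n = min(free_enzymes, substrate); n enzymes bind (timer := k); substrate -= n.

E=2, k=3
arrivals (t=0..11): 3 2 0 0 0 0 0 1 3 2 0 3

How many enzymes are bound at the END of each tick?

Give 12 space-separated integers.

t=0: arr=3 -> substrate=1 bound=2 product=0
t=1: arr=2 -> substrate=3 bound=2 product=0
t=2: arr=0 -> substrate=3 bound=2 product=0
t=3: arr=0 -> substrate=1 bound=2 product=2
t=4: arr=0 -> substrate=1 bound=2 product=2
t=5: arr=0 -> substrate=1 bound=2 product=2
t=6: arr=0 -> substrate=0 bound=1 product=4
t=7: arr=1 -> substrate=0 bound=2 product=4
t=8: arr=3 -> substrate=3 bound=2 product=4
t=9: arr=2 -> substrate=4 bound=2 product=5
t=10: arr=0 -> substrate=3 bound=2 product=6
t=11: arr=3 -> substrate=6 bound=2 product=6

Answer: 2 2 2 2 2 2 1 2 2 2 2 2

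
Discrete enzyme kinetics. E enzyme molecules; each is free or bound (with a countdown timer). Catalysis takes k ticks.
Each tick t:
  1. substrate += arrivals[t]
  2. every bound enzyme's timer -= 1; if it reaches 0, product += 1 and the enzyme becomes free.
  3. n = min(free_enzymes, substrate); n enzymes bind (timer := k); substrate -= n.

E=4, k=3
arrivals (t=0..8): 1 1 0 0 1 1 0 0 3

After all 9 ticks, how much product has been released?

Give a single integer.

t=0: arr=1 -> substrate=0 bound=1 product=0
t=1: arr=1 -> substrate=0 bound=2 product=0
t=2: arr=0 -> substrate=0 bound=2 product=0
t=3: arr=0 -> substrate=0 bound=1 product=1
t=4: arr=1 -> substrate=0 bound=1 product=2
t=5: arr=1 -> substrate=0 bound=2 product=2
t=6: arr=0 -> substrate=0 bound=2 product=2
t=7: arr=0 -> substrate=0 bound=1 product=3
t=8: arr=3 -> substrate=0 bound=3 product=4

Answer: 4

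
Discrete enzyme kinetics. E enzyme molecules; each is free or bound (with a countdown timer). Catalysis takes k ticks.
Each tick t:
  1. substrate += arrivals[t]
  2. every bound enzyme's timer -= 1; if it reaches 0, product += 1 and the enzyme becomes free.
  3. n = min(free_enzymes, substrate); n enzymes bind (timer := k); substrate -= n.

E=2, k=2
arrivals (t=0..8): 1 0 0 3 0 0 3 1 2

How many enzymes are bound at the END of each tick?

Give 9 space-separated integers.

Answer: 1 1 0 2 2 1 2 2 2

Derivation:
t=0: arr=1 -> substrate=0 bound=1 product=0
t=1: arr=0 -> substrate=0 bound=1 product=0
t=2: arr=0 -> substrate=0 bound=0 product=1
t=3: arr=3 -> substrate=1 bound=2 product=1
t=4: arr=0 -> substrate=1 bound=2 product=1
t=5: arr=0 -> substrate=0 bound=1 product=3
t=6: arr=3 -> substrate=2 bound=2 product=3
t=7: arr=1 -> substrate=2 bound=2 product=4
t=8: arr=2 -> substrate=3 bound=2 product=5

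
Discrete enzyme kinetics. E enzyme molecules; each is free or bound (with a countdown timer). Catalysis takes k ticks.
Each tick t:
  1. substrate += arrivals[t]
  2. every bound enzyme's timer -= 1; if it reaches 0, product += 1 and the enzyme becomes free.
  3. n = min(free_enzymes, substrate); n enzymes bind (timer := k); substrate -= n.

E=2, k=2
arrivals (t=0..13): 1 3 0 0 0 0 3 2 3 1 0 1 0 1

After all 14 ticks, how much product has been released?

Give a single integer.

Answer: 10

Derivation:
t=0: arr=1 -> substrate=0 bound=1 product=0
t=1: arr=3 -> substrate=2 bound=2 product=0
t=2: arr=0 -> substrate=1 bound=2 product=1
t=3: arr=0 -> substrate=0 bound=2 product=2
t=4: arr=0 -> substrate=0 bound=1 product=3
t=5: arr=0 -> substrate=0 bound=0 product=4
t=6: arr=3 -> substrate=1 bound=2 product=4
t=7: arr=2 -> substrate=3 bound=2 product=4
t=8: arr=3 -> substrate=4 bound=2 product=6
t=9: arr=1 -> substrate=5 bound=2 product=6
t=10: arr=0 -> substrate=3 bound=2 product=8
t=11: arr=1 -> substrate=4 bound=2 product=8
t=12: arr=0 -> substrate=2 bound=2 product=10
t=13: arr=1 -> substrate=3 bound=2 product=10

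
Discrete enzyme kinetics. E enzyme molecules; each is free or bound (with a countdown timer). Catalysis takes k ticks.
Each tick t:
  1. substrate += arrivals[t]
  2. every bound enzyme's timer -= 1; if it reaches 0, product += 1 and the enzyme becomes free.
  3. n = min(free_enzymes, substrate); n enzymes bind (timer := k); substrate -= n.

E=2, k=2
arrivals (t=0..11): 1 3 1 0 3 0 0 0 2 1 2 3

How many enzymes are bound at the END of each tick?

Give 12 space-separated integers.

t=0: arr=1 -> substrate=0 bound=1 product=0
t=1: arr=3 -> substrate=2 bound=2 product=0
t=2: arr=1 -> substrate=2 bound=2 product=1
t=3: arr=0 -> substrate=1 bound=2 product=2
t=4: arr=3 -> substrate=3 bound=2 product=3
t=5: arr=0 -> substrate=2 bound=2 product=4
t=6: arr=0 -> substrate=1 bound=2 product=5
t=7: arr=0 -> substrate=0 bound=2 product=6
t=8: arr=2 -> substrate=1 bound=2 product=7
t=9: arr=1 -> substrate=1 bound=2 product=8
t=10: arr=2 -> substrate=2 bound=2 product=9
t=11: arr=3 -> substrate=4 bound=2 product=10

Answer: 1 2 2 2 2 2 2 2 2 2 2 2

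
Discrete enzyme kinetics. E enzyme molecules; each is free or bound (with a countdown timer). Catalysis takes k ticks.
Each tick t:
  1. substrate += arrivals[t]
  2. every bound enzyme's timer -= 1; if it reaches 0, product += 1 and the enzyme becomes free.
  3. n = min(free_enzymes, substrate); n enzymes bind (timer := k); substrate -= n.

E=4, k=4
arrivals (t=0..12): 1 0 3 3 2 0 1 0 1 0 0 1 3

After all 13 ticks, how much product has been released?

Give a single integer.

Answer: 9

Derivation:
t=0: arr=1 -> substrate=0 bound=1 product=0
t=1: arr=0 -> substrate=0 bound=1 product=0
t=2: arr=3 -> substrate=0 bound=4 product=0
t=3: arr=3 -> substrate=3 bound=4 product=0
t=4: arr=2 -> substrate=4 bound=4 product=1
t=5: arr=0 -> substrate=4 bound=4 product=1
t=6: arr=1 -> substrate=2 bound=4 product=4
t=7: arr=0 -> substrate=2 bound=4 product=4
t=8: arr=1 -> substrate=2 bound=4 product=5
t=9: arr=0 -> substrate=2 bound=4 product=5
t=10: arr=0 -> substrate=0 bound=3 product=8
t=11: arr=1 -> substrate=0 bound=4 product=8
t=12: arr=3 -> substrate=2 bound=4 product=9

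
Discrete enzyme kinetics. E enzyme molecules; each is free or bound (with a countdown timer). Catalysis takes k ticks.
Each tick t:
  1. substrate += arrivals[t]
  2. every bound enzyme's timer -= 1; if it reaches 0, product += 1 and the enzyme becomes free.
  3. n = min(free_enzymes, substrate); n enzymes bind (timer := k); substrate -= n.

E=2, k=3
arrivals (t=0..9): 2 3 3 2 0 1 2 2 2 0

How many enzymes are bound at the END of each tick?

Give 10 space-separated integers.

t=0: arr=2 -> substrate=0 bound=2 product=0
t=1: arr=3 -> substrate=3 bound=2 product=0
t=2: arr=3 -> substrate=6 bound=2 product=0
t=3: arr=2 -> substrate=6 bound=2 product=2
t=4: arr=0 -> substrate=6 bound=2 product=2
t=5: arr=1 -> substrate=7 bound=2 product=2
t=6: arr=2 -> substrate=7 bound=2 product=4
t=7: arr=2 -> substrate=9 bound=2 product=4
t=8: arr=2 -> substrate=11 bound=2 product=4
t=9: arr=0 -> substrate=9 bound=2 product=6

Answer: 2 2 2 2 2 2 2 2 2 2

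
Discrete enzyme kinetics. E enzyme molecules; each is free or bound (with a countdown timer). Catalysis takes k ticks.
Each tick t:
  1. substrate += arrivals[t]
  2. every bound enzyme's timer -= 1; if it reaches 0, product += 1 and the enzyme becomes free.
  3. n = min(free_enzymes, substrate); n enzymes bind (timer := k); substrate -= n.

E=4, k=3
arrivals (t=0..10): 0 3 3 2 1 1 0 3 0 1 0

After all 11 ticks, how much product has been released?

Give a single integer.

t=0: arr=0 -> substrate=0 bound=0 product=0
t=1: arr=3 -> substrate=0 bound=3 product=0
t=2: arr=3 -> substrate=2 bound=4 product=0
t=3: arr=2 -> substrate=4 bound=4 product=0
t=4: arr=1 -> substrate=2 bound=4 product=3
t=5: arr=1 -> substrate=2 bound=4 product=4
t=6: arr=0 -> substrate=2 bound=4 product=4
t=7: arr=3 -> substrate=2 bound=4 product=7
t=8: arr=0 -> substrate=1 bound=4 product=8
t=9: arr=1 -> substrate=2 bound=4 product=8
t=10: arr=0 -> substrate=0 bound=3 product=11

Answer: 11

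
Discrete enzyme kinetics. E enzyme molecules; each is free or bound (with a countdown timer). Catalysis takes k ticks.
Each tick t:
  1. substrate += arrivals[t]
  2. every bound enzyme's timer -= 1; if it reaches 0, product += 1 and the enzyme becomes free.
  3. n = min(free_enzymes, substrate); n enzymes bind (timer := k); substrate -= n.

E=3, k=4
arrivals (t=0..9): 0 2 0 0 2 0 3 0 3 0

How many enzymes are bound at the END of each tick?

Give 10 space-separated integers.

t=0: arr=0 -> substrate=0 bound=0 product=0
t=1: arr=2 -> substrate=0 bound=2 product=0
t=2: arr=0 -> substrate=0 bound=2 product=0
t=3: arr=0 -> substrate=0 bound=2 product=0
t=4: arr=2 -> substrate=1 bound=3 product=0
t=5: arr=0 -> substrate=0 bound=2 product=2
t=6: arr=3 -> substrate=2 bound=3 product=2
t=7: arr=0 -> substrate=2 bound=3 product=2
t=8: arr=3 -> substrate=4 bound=3 product=3
t=9: arr=0 -> substrate=3 bound=3 product=4

Answer: 0 2 2 2 3 2 3 3 3 3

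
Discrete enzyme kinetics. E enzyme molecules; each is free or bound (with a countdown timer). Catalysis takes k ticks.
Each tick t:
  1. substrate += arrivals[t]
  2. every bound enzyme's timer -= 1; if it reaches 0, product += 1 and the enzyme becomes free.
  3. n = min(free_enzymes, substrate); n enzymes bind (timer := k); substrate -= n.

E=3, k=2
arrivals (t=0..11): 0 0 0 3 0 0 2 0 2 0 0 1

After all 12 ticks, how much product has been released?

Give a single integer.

t=0: arr=0 -> substrate=0 bound=0 product=0
t=1: arr=0 -> substrate=0 bound=0 product=0
t=2: arr=0 -> substrate=0 bound=0 product=0
t=3: arr=3 -> substrate=0 bound=3 product=0
t=4: arr=0 -> substrate=0 bound=3 product=0
t=5: arr=0 -> substrate=0 bound=0 product=3
t=6: arr=2 -> substrate=0 bound=2 product=3
t=7: arr=0 -> substrate=0 bound=2 product=3
t=8: arr=2 -> substrate=0 bound=2 product=5
t=9: arr=0 -> substrate=0 bound=2 product=5
t=10: arr=0 -> substrate=0 bound=0 product=7
t=11: arr=1 -> substrate=0 bound=1 product=7

Answer: 7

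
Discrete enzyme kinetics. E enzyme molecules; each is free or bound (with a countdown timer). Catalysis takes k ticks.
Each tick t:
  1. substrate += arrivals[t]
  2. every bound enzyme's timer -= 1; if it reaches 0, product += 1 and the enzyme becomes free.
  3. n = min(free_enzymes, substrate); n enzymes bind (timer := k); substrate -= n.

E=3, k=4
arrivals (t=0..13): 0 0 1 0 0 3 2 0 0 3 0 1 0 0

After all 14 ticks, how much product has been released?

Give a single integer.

t=0: arr=0 -> substrate=0 bound=0 product=0
t=1: arr=0 -> substrate=0 bound=0 product=0
t=2: arr=1 -> substrate=0 bound=1 product=0
t=3: arr=0 -> substrate=0 bound=1 product=0
t=4: arr=0 -> substrate=0 bound=1 product=0
t=5: arr=3 -> substrate=1 bound=3 product=0
t=6: arr=2 -> substrate=2 bound=3 product=1
t=7: arr=0 -> substrate=2 bound=3 product=1
t=8: arr=0 -> substrate=2 bound=3 product=1
t=9: arr=3 -> substrate=3 bound=3 product=3
t=10: arr=0 -> substrate=2 bound=3 product=4
t=11: arr=1 -> substrate=3 bound=3 product=4
t=12: arr=0 -> substrate=3 bound=3 product=4
t=13: arr=0 -> substrate=1 bound=3 product=6

Answer: 6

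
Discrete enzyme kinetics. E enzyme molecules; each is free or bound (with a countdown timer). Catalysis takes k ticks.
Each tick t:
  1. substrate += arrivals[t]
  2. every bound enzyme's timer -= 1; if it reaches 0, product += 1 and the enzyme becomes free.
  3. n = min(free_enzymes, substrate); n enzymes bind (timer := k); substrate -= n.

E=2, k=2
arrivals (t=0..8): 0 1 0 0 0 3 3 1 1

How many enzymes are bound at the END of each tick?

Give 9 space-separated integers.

t=0: arr=0 -> substrate=0 bound=0 product=0
t=1: arr=1 -> substrate=0 bound=1 product=0
t=2: arr=0 -> substrate=0 bound=1 product=0
t=3: arr=0 -> substrate=0 bound=0 product=1
t=4: arr=0 -> substrate=0 bound=0 product=1
t=5: arr=3 -> substrate=1 bound=2 product=1
t=6: arr=3 -> substrate=4 bound=2 product=1
t=7: arr=1 -> substrate=3 bound=2 product=3
t=8: arr=1 -> substrate=4 bound=2 product=3

Answer: 0 1 1 0 0 2 2 2 2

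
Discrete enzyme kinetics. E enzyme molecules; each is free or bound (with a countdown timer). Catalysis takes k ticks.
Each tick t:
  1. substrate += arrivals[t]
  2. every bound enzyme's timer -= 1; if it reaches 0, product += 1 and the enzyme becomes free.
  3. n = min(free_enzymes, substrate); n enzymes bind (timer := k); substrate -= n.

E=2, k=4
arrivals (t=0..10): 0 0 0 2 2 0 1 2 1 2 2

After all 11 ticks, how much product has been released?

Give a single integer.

Answer: 2

Derivation:
t=0: arr=0 -> substrate=0 bound=0 product=0
t=1: arr=0 -> substrate=0 bound=0 product=0
t=2: arr=0 -> substrate=0 bound=0 product=0
t=3: arr=2 -> substrate=0 bound=2 product=0
t=4: arr=2 -> substrate=2 bound=2 product=0
t=5: arr=0 -> substrate=2 bound=2 product=0
t=6: arr=1 -> substrate=3 bound=2 product=0
t=7: arr=2 -> substrate=3 bound=2 product=2
t=8: arr=1 -> substrate=4 bound=2 product=2
t=9: arr=2 -> substrate=6 bound=2 product=2
t=10: arr=2 -> substrate=8 bound=2 product=2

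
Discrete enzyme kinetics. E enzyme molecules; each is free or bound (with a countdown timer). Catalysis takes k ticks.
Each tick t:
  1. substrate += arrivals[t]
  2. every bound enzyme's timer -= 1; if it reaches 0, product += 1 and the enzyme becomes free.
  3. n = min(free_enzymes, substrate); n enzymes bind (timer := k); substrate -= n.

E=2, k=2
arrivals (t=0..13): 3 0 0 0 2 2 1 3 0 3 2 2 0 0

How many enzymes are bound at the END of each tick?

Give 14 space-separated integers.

t=0: arr=3 -> substrate=1 bound=2 product=0
t=1: arr=0 -> substrate=1 bound=2 product=0
t=2: arr=0 -> substrate=0 bound=1 product=2
t=3: arr=0 -> substrate=0 bound=1 product=2
t=4: arr=2 -> substrate=0 bound=2 product=3
t=5: arr=2 -> substrate=2 bound=2 product=3
t=6: arr=1 -> substrate=1 bound=2 product=5
t=7: arr=3 -> substrate=4 bound=2 product=5
t=8: arr=0 -> substrate=2 bound=2 product=7
t=9: arr=3 -> substrate=5 bound=2 product=7
t=10: arr=2 -> substrate=5 bound=2 product=9
t=11: arr=2 -> substrate=7 bound=2 product=9
t=12: arr=0 -> substrate=5 bound=2 product=11
t=13: arr=0 -> substrate=5 bound=2 product=11

Answer: 2 2 1 1 2 2 2 2 2 2 2 2 2 2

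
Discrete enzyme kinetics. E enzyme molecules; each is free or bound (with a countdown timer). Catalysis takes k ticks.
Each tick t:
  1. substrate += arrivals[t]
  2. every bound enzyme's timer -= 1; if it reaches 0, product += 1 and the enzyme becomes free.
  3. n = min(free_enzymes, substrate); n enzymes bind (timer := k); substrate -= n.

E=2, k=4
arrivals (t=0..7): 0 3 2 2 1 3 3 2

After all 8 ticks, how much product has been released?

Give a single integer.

Answer: 2

Derivation:
t=0: arr=0 -> substrate=0 bound=0 product=0
t=1: arr=3 -> substrate=1 bound=2 product=0
t=2: arr=2 -> substrate=3 bound=2 product=0
t=3: arr=2 -> substrate=5 bound=2 product=0
t=4: arr=1 -> substrate=6 bound=2 product=0
t=5: arr=3 -> substrate=7 bound=2 product=2
t=6: arr=3 -> substrate=10 bound=2 product=2
t=7: arr=2 -> substrate=12 bound=2 product=2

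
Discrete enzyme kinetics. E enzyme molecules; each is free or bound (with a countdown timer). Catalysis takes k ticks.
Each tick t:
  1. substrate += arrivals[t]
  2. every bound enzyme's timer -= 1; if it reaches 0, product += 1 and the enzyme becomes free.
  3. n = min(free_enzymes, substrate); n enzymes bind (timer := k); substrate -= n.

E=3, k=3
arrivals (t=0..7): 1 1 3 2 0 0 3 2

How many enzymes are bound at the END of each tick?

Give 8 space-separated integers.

t=0: arr=1 -> substrate=0 bound=1 product=0
t=1: arr=1 -> substrate=0 bound=2 product=0
t=2: arr=3 -> substrate=2 bound=3 product=0
t=3: arr=2 -> substrate=3 bound=3 product=1
t=4: arr=0 -> substrate=2 bound=3 product=2
t=5: arr=0 -> substrate=1 bound=3 product=3
t=6: arr=3 -> substrate=3 bound=3 product=4
t=7: arr=2 -> substrate=4 bound=3 product=5

Answer: 1 2 3 3 3 3 3 3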